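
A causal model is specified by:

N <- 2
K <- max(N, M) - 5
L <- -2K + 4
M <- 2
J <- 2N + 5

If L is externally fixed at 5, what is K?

The intervention breaks the incoming arrows to L: L <- -2K + 4 no longer applies, and L = 5.
Since K is not a descendant of the intervened variable, it is unaffected.
K = max(N, M) - 5  [with N=2, M=2]  = -3

-3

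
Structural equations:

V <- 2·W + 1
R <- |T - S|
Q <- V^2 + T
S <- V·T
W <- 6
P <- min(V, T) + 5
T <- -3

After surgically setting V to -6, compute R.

21

The intervention breaks the incoming arrows to V: V <- 2·W + 1 no longer applies, and V = -6.
S = V·T  [with V=-6, T=-3]  = 18
R = |T - S|  [with T=-3, S=18]  = 21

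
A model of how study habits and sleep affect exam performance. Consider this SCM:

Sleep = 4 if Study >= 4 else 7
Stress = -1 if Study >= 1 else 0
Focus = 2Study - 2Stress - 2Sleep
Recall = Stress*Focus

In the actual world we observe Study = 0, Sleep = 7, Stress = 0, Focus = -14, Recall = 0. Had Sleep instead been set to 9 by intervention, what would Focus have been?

-18

Under do(Sleep=9), the mechanism Sleep = 4 if Study >= 4 else 7 is discarded; Sleep is fixed at 9.
Stress = -1 if Study >= 1 else 0  [with Study=0]  = 0
Focus = 2Study - 2Stress - 2Sleep  [with Study=0, Stress=0, Sleep=9]  = -18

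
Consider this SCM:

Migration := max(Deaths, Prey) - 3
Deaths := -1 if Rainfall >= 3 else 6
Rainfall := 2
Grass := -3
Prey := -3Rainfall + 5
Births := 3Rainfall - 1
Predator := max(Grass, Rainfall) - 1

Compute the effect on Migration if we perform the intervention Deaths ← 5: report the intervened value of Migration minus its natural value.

Intervening sets Deaths = 5 and removes its equation (Deaths := -1 if Rainfall >= 3 else 6).
Prey = -3Rainfall + 5  [with Rainfall=2]  = -1
Migration = max(Deaths, Prey) - 3  [with Deaths=5, Prey=-1]  = 2
Without intervention: Prey = -3Rainfall + 5  [with Rainfall=2]  = -1; Deaths = -1 if Rainfall >= 3 else 6  [with Rainfall=2]  = 6; Migration = max(Deaths, Prey) - 3  [with Deaths=6, Prey=-1]  = 3.
Change = 2 − 3 = -1.

-1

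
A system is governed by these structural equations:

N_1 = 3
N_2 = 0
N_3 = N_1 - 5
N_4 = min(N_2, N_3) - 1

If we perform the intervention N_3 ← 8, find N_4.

The intervention breaks the incoming arrows to N_3: N_3 = N_1 - 5 no longer applies, and N_3 = 8.
N_4 = min(N_2, N_3) - 1  [with N_2=0, N_3=8]  = -1

-1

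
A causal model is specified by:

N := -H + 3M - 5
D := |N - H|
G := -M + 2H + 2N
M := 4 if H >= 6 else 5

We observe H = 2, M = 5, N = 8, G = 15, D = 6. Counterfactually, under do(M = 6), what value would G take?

20

Under do(M=6), the mechanism M := 4 if H >= 6 else 5 is discarded; M is fixed at 6.
N = -H + 3M - 5  [with H=2, M=6]  = 11
G = -M + 2H + 2N  [with M=6, H=2, N=11]  = 20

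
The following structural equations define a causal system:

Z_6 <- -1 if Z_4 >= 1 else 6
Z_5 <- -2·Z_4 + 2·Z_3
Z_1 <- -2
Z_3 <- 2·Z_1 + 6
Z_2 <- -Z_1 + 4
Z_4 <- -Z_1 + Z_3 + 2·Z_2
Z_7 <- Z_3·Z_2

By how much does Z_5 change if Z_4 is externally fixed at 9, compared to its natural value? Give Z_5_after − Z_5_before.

Intervening sets Z_4 = 9 and removes its equation (Z_4 <- -Z_1 + Z_3 + 2·Z_2).
Z_3 = 2·Z_1 + 6  [with Z_1=-2]  = 2
Z_5 = -2·Z_4 + 2·Z_3  [with Z_4=9, Z_3=2]  = -14
Without intervention: Z_2 = -Z_1 + 4  [with Z_1=-2]  = 6; Z_3 = 2·Z_1 + 6  [with Z_1=-2]  = 2; Z_4 = -Z_1 + Z_3 + 2·Z_2  [with Z_1=-2, Z_3=2, Z_2=6]  = 16; Z_5 = -2·Z_4 + 2·Z_3  [with Z_4=16, Z_3=2]  = -28.
Change = -14 − (-28) = 14.

14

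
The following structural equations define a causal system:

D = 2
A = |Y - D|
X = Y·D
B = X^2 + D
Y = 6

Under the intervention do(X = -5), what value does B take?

Intervening sets X = -5 and removes its equation (X = Y·D).
B = X^2 + D  [with X=-5, D=2]  = 27

27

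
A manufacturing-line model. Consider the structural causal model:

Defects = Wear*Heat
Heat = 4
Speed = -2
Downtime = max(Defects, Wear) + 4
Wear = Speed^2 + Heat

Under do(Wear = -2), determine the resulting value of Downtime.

do(Wear=-2) replaces the equation Wear = Speed^2 + Heat with the constant Wear = -2.
Defects = Wear*Heat  [with Wear=-2, Heat=4]  = -8
Downtime = max(Defects, Wear) + 4  [with Defects=-8, Wear=-2]  = 2

2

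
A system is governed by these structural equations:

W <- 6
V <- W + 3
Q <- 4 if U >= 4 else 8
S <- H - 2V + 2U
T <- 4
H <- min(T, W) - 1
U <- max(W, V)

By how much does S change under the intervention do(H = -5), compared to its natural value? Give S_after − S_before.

The intervention breaks the incoming arrows to H: H <- min(T, W) - 1 no longer applies, and H = -5.
V = W + 3  [with W=6]  = 9
U = max(W, V)  [with W=6, V=9]  = 9
S = H - 2V + 2U  [with H=-5, V=9, U=9]  = -5
Without intervention: H = min(T, W) - 1  [with T=4, W=6]  = 3; V = W + 3  [with W=6]  = 9; U = max(W, V)  [with W=6, V=9]  = 9; S = H - 2V + 2U  [with H=3, V=9, U=9]  = 3.
Change = -5 − 3 = -8.

-8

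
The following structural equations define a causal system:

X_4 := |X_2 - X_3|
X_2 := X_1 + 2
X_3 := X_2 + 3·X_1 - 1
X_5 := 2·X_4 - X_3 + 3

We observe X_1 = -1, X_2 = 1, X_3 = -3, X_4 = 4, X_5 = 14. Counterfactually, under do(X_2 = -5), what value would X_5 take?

do(X_2=-5) replaces the equation X_2 := X_1 + 2 with the constant X_2 = -5.
X_3 = X_2 + 3·X_1 - 1  [with X_2=-5, X_1=-1]  = -9
X_4 = |X_2 - X_3|  [with X_2=-5, X_3=-9]  = 4
X_5 = 2·X_4 - X_3 + 3  [with X_4=4, X_3=-9]  = 20

20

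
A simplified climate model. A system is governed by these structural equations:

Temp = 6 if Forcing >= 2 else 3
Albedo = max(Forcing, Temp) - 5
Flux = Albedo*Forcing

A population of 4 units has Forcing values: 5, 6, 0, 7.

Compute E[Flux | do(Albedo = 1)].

4.5

Every unit gets Albedo=1 under the intervention. Flux values become 5, 6, 0, 7; E[Flux|do(Albedo=1)] = 4.5.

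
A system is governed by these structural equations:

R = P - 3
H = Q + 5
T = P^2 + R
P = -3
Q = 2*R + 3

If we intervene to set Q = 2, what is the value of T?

Under do(Q=2), the mechanism Q = 2*R + 3 is discarded; Q is fixed at 2.
Since T is not a descendant of the intervened variable, it is unaffected.
R = P - 3  [with P=-3]  = -6
T = P^2 + R  [with P=-3, R=-6]  = 3

3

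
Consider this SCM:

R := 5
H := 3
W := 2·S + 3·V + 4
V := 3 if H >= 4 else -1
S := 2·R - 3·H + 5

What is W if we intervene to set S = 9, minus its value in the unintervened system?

6

do(S=9) replaces the equation S := 2·R - 3·H + 5 with the constant S = 9.
V = 3 if H >= 4 else -1  [with H=3]  = -1
W = 2·S + 3·V + 4  [with S=9, V=-1]  = 19
Without intervention: S = 2·R - 3·H + 5  [with R=5, H=3]  = 6; V = 3 if H >= 4 else -1  [with H=3]  = -1; W = 2·S + 3·V + 4  [with S=6, V=-1]  = 13.
Change = 19 − 13 = 6.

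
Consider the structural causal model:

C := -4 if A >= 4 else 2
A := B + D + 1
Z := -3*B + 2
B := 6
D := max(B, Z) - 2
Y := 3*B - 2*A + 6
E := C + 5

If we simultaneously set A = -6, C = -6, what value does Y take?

36

Under do(A = -6, C = -6), each intervened variable's structural equation is replaced by its fixed value.
Y = 3*B - 2*A + 6  [with B=6, A=-6]  = 36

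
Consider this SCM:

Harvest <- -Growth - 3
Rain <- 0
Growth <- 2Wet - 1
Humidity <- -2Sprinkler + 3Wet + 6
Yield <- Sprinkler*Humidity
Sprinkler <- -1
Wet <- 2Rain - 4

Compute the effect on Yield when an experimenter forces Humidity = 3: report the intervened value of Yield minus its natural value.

The intervention breaks the incoming arrows to Humidity: Humidity <- -2Sprinkler + 3Wet + 6 no longer applies, and Humidity = 3.
Yield = Sprinkler*Humidity  [with Sprinkler=-1, Humidity=3]  = -3
Without intervention: Wet = 2Rain - 4  [with Rain=0]  = -4; Humidity = -2Sprinkler + 3Wet + 6  [with Sprinkler=-1, Wet=-4]  = -4; Yield = Sprinkler*Humidity  [with Sprinkler=-1, Humidity=-4]  = 4.
Change = -3 − 4 = -7.

-7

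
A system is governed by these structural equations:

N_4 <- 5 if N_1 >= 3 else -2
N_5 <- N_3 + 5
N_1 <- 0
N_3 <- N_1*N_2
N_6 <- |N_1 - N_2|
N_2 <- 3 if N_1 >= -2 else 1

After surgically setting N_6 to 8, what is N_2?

3

do(N_6=8) replaces the equation N_6 <- |N_1 - N_2| with the constant N_6 = 8.
N_2 is not downstream of the intervention, so its value is determined by the original equations.
N_2 = 3 if N_1 >= -2 else 1  [with N_1=0]  = 3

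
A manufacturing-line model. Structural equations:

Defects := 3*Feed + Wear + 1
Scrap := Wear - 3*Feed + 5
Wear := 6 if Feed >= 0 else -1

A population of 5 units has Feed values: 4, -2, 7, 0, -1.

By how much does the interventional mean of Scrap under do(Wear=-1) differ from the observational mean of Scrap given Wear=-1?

-9.3

The intervention sets Wear=-1 in all 5 units regardless of Feed. Recomputing Scrap per unit gives -8, 10, -17, 4, 7; average -0.8.
Observing Wear=-1 restricts to units where Wear's equation naturally yields -1: Feed ∈ {-2, -1}. In that subpopulation Scrap = 10, 7, mean 8.5.
Difference = -0.8 − 8.5 = -9.3.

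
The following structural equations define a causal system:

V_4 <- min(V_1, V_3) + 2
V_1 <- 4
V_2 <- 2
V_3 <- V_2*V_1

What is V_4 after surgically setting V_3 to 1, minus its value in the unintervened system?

The intervention breaks the incoming arrows to V_3: V_3 <- V_2*V_1 no longer applies, and V_3 = 1.
V_4 = min(V_1, V_3) + 2  [with V_1=4, V_3=1]  = 3
Without intervention: V_3 = V_2*V_1  [with V_2=2, V_1=4]  = 8; V_4 = min(V_1, V_3) + 2  [with V_1=4, V_3=8]  = 6.
Change = 3 − 6 = -3.

-3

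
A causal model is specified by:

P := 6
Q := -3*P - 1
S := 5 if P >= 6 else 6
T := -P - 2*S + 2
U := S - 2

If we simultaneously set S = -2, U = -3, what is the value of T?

0

The joint intervention fixes S = -2, U = -3, removing each variable's own equation.
T = -P - 2*S + 2  [with P=6, S=-2]  = 0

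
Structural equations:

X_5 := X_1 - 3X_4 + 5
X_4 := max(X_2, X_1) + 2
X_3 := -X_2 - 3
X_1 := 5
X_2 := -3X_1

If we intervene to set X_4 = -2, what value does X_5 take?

16

Intervening sets X_4 = -2 and removes its equation (X_4 := max(X_2, X_1) + 2).
X_5 = X_1 - 3X_4 + 5  [with X_1=5, X_4=-2]  = 16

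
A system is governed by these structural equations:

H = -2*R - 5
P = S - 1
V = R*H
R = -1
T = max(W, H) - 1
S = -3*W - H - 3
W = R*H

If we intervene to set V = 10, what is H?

-3

Under do(V=10), the mechanism V = R*H is discarded; V is fixed at 10.
H is not downstream of the intervention, so its value is determined by the original equations.
H = -2*R - 5  [with R=-1]  = -3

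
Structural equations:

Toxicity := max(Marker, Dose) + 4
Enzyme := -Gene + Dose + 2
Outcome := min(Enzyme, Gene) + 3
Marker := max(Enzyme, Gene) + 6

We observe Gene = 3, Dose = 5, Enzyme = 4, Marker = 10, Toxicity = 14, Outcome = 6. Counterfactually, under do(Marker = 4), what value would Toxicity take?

Intervening sets Marker = 4 and removes its equation (Marker := max(Enzyme, Gene) + 6).
Toxicity = max(Marker, Dose) + 4  [with Marker=4, Dose=5]  = 9

9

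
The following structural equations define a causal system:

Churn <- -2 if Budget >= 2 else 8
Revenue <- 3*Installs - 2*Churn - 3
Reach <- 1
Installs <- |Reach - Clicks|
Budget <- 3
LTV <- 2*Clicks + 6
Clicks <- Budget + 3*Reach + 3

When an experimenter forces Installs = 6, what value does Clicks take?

9

Under do(Installs=6), the mechanism Installs <- |Reach - Clicks| is discarded; Installs is fixed at 6.
Since Clicks is not a descendant of the intervened variable, it is unaffected.
Clicks = Budget + 3*Reach + 3  [with Budget=3, Reach=1]  = 9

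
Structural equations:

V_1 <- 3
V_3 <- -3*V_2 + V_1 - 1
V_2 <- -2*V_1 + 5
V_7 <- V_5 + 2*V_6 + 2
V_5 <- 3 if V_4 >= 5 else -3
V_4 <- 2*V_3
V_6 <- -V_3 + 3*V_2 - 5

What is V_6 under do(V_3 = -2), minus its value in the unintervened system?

The intervention breaks the incoming arrows to V_3: V_3 <- -3*V_2 + V_1 - 1 no longer applies, and V_3 = -2.
V_2 = -2*V_1 + 5  [with V_1=3]  = -1
V_6 = -V_3 + 3*V_2 - 5  [with V_3=-2, V_2=-1]  = -6
Without intervention: V_2 = -2*V_1 + 5  [with V_1=3]  = -1; V_3 = -3*V_2 + V_1 - 1  [with V_2=-1, V_1=3]  = 5; V_6 = -V_3 + 3*V_2 - 5  [with V_3=5, V_2=-1]  = -13.
Change = -6 − (-13) = 7.

7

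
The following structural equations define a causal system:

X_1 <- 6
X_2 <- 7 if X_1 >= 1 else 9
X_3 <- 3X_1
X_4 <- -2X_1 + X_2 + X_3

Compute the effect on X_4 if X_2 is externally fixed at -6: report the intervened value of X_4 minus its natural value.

Under do(X_2=-6), the mechanism X_2 <- 7 if X_1 >= 1 else 9 is discarded; X_2 is fixed at -6.
X_3 = 3X_1  [with X_1=6]  = 18
X_4 = -2X_1 + X_2 + X_3  [with X_1=6, X_2=-6, X_3=18]  = 0
Without intervention: X_2 = 7 if X_1 >= 1 else 9  [with X_1=6]  = 7; X_3 = 3X_1  [with X_1=6]  = 18; X_4 = -2X_1 + X_2 + X_3  [with X_1=6, X_2=7, X_3=18]  = 13.
Change = 0 − 13 = -13.

-13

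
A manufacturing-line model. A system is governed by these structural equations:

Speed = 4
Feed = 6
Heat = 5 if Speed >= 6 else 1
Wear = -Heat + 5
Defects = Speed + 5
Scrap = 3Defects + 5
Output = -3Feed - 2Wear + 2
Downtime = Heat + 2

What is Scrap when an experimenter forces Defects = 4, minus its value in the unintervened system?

-15

The intervention breaks the incoming arrows to Defects: Defects = Speed + 5 no longer applies, and Defects = 4.
Scrap = 3Defects + 5  [with Defects=4]  = 17
Without intervention: Defects = Speed + 5  [with Speed=4]  = 9; Scrap = 3Defects + 5  [with Defects=9]  = 32.
Change = 17 − 32 = -15.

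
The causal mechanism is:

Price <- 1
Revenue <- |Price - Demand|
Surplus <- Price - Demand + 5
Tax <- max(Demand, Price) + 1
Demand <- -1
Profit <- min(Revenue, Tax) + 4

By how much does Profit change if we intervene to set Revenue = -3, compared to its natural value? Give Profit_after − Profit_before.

-5

do(Revenue=-3) replaces the equation Revenue <- |Price - Demand| with the constant Revenue = -3.
Tax = max(Demand, Price) + 1  [with Demand=-1, Price=1]  = 2
Profit = min(Revenue, Tax) + 4  [with Revenue=-3, Tax=2]  = 1
Without intervention: Revenue = |Price - Demand|  [with Price=1, Demand=-1]  = 2; Tax = max(Demand, Price) + 1  [with Demand=-1, Price=1]  = 2; Profit = min(Revenue, Tax) + 4  [with Revenue=2, Tax=2]  = 6.
Change = 1 − 6 = -5.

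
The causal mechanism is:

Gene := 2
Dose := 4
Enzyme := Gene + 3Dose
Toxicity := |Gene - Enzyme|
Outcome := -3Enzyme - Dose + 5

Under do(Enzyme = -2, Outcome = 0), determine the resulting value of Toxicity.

4

The joint intervention fixes Enzyme = -2, Outcome = 0, removing each variable's own equation.
Toxicity = |Gene - Enzyme|  [with Gene=2, Enzyme=-2]  = 4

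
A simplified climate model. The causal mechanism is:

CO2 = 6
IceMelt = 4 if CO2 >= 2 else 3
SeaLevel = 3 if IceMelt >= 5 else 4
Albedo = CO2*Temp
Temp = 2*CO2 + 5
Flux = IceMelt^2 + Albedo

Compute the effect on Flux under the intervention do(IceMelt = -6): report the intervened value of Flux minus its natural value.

The intervention breaks the incoming arrows to IceMelt: IceMelt = 4 if CO2 >= 2 else 3 no longer applies, and IceMelt = -6.
Temp = 2*CO2 + 5  [with CO2=6]  = 17
Albedo = CO2*Temp  [with CO2=6, Temp=17]  = 102
Flux = IceMelt^2 + Albedo  [with IceMelt=-6, Albedo=102]  = 138
Without intervention: Temp = 2*CO2 + 5  [with CO2=6]  = 17; IceMelt = 4 if CO2 >= 2 else 3  [with CO2=6]  = 4; Albedo = CO2*Temp  [with CO2=6, Temp=17]  = 102; Flux = IceMelt^2 + Albedo  [with IceMelt=4, Albedo=102]  = 118.
Change = 138 − 118 = 20.

20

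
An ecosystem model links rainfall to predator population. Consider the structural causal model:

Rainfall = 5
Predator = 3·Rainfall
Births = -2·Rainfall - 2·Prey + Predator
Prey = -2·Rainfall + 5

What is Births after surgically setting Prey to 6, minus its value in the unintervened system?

Under do(Prey=6), the mechanism Prey = -2·Rainfall + 5 is discarded; Prey is fixed at 6.
Predator = 3·Rainfall  [with Rainfall=5]  = 15
Births = -2·Rainfall - 2·Prey + Predator  [with Rainfall=5, Prey=6, Predator=15]  = -7
Without intervention: Prey = -2·Rainfall + 5  [with Rainfall=5]  = -5; Predator = 3·Rainfall  [with Rainfall=5]  = 15; Births = -2·Rainfall - 2·Prey + Predator  [with Rainfall=5, Prey=-5, Predator=15]  = 15.
Change = -7 − 15 = -22.

-22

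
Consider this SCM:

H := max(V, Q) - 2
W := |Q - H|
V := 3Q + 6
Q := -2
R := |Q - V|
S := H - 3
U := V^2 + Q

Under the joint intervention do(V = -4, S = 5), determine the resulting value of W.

Under do(V = -4, S = 5), each intervened variable's structural equation is replaced by its fixed value.
H = max(V, Q) - 2  [with V=-4, Q=-2]  = -4
W = |Q - H|  [with Q=-2, H=-4]  = 2

2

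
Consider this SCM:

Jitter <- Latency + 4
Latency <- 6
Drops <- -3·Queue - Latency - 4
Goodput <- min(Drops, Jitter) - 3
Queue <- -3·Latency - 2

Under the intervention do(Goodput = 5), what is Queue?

-20

Under do(Goodput=5), the mechanism Goodput <- min(Drops, Jitter) - 3 is discarded; Goodput is fixed at 5.
No directed path runs from Goodput to Queue, so Queue keeps its natural value.
Queue = -3·Latency - 2  [with Latency=6]  = -20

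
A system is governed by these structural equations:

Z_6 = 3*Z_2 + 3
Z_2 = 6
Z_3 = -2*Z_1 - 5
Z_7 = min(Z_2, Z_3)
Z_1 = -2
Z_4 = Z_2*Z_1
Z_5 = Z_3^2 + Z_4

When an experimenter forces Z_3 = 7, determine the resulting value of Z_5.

do(Z_3=7) replaces the equation Z_3 = -2*Z_1 - 5 with the constant Z_3 = 7.
Z_4 = Z_2*Z_1  [with Z_2=6, Z_1=-2]  = -12
Z_5 = Z_3^2 + Z_4  [with Z_3=7, Z_4=-12]  = 37

37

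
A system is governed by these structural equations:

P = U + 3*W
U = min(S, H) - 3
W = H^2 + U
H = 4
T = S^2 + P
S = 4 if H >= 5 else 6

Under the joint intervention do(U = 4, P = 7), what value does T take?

43

Setting U = 4, P = 7 by intervention discards those variables' equations.
S = 4 if H >= 5 else 6  [with H=4]  = 6
T = S^2 + P  [with S=6, P=7]  = 43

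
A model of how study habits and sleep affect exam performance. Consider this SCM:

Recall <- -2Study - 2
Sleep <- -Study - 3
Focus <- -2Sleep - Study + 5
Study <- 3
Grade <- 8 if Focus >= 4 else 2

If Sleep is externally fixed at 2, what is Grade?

do(Sleep=2) replaces the equation Sleep <- -Study - 3 with the constant Sleep = 2.
Focus = -2Sleep - Study + 5  [with Sleep=2, Study=3]  = -2
Grade = 8 if Focus >= 4 else 2  [with Focus=-2]  = 2

2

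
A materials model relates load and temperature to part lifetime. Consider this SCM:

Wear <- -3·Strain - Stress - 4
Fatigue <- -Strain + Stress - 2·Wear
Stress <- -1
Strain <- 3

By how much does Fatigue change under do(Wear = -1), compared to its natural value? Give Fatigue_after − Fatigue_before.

The intervention breaks the incoming arrows to Wear: Wear <- -3·Strain - Stress - 4 no longer applies, and Wear = -1.
Fatigue = -Strain + Stress - 2·Wear  [with Strain=3, Stress=-1, Wear=-1]  = -2
Without intervention: Wear = -3·Strain - Stress - 4  [with Strain=3, Stress=-1]  = -12; Fatigue = -Strain + Stress - 2·Wear  [with Strain=3, Stress=-1, Wear=-12]  = 20.
Change = -2 − 20 = -22.

-22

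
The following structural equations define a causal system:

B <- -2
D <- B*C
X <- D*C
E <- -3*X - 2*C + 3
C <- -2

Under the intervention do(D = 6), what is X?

-12

The intervention breaks the incoming arrows to D: D <- B*C no longer applies, and D = 6.
X = D*C  [with D=6, C=-2]  = -12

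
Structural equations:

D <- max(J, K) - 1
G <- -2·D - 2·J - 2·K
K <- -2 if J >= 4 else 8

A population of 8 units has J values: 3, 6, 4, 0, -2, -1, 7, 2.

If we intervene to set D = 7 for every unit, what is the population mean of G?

Under do(D=7), D's equation is replaced by D=7 for every unit. Per-unit G: -36, -22, -18, -30, -26, -28, -24, -34. Mean = -27.25.

-27.25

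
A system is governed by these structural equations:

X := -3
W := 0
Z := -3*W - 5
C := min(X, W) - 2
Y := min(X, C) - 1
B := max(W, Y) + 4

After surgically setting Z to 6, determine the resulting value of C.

-5

The intervention breaks the incoming arrows to Z: Z := -3*W - 5 no longer applies, and Z = 6.
C is not downstream of the intervention, so its value is determined by the original equations.
C = min(X, W) - 2  [with X=-3, W=0]  = -5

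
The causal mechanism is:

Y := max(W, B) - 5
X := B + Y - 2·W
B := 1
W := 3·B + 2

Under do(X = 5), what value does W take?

5

The intervention breaks the incoming arrows to X: X := B + Y - 2·W no longer applies, and X = 5.
Since W is not a descendant of the intervened variable, it is unaffected.
W = 3·B + 2  [with B=1]  = 5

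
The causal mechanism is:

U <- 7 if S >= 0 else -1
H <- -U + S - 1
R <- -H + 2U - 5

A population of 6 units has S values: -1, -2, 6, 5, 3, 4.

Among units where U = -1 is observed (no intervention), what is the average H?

-1.5

Observing U=-1 restricts to units where U's equation naturally yields -1: S ∈ {-1, -2}. In that subpopulation H = -1, -2, mean -1.5.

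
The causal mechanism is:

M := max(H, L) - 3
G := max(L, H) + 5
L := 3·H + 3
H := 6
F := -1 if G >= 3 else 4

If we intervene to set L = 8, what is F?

do(L=8) replaces the equation L := 3·H + 3 with the constant L = 8.
G = max(L, H) + 5  [with L=8, H=6]  = 13
F = -1 if G >= 3 else 4  [with G=13]  = -1

-1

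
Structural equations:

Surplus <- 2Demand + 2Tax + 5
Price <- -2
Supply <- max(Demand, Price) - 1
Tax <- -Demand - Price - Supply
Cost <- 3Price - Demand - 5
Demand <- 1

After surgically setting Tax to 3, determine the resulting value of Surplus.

13

The intervention breaks the incoming arrows to Tax: Tax <- -Demand - Price - Supply no longer applies, and Tax = 3.
Surplus = 2Demand + 2Tax + 5  [with Demand=1, Tax=3]  = 13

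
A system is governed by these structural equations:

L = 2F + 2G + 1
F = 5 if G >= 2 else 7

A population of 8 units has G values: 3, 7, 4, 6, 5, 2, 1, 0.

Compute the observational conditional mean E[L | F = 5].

20

Observing F=5 restricts to units where F's equation naturally yields 5: G ∈ {3, 7, 4, 6, 5, 2}. In that subpopulation L = 17, 25, 19, 23, 21, 15, mean 20.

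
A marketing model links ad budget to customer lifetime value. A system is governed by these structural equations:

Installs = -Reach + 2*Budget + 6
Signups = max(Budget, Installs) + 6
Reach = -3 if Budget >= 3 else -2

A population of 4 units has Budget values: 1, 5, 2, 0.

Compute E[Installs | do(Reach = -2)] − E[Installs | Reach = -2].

2

do(Reach=-2) breaks Reach's dependence on Budget. With Reach=-2 fixed, Installs across the units is 10, 18, 12, 8, mean 12.
E[Installs|Reach=-2] averages over only the 3 units with Reach=-2 (Budget = 1, 2, 0): Installs = 10, 12, 8, mean 10.
Difference = 12 − 10 = 2.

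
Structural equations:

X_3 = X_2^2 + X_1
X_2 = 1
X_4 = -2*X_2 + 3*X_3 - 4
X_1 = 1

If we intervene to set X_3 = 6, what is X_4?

The intervention breaks the incoming arrows to X_3: X_3 = X_2^2 + X_1 no longer applies, and X_3 = 6.
X_4 = -2*X_2 + 3*X_3 - 4  [with X_2=1, X_3=6]  = 12

12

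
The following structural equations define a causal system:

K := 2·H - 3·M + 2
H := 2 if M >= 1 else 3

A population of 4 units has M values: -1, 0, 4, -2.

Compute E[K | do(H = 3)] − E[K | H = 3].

-3.75

Under do(H=3), H's equation is replaced by H=3 for every unit. Per-unit K: 11, 8, -4, 14. Mean = 7.25.
E[K|H=3] averages over only the 3 units with H=3 (M = -1, 0, -2): K = 11, 8, 14, mean 11.
Difference = 7.25 − 11 = -3.75.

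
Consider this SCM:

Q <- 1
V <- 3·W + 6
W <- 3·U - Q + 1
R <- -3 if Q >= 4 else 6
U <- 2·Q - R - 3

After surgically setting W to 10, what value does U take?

-7

Under do(W=10), the mechanism W <- 3·U - Q + 1 is discarded; W is fixed at 10.
Since U is not a descendant of the intervened variable, it is unaffected.
R = -3 if Q >= 4 else 6  [with Q=1]  = 6
U = 2·Q - R - 3  [with Q=1, R=6]  = -7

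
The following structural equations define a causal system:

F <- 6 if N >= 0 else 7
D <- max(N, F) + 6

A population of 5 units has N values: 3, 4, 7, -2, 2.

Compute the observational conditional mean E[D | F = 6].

Conditioning on F=6 selects the 4 unit(s) with N ∈ {3, 4, 7, 2}. Their D values: 12, 12, 13, 12. Mean = 12.25.

12.25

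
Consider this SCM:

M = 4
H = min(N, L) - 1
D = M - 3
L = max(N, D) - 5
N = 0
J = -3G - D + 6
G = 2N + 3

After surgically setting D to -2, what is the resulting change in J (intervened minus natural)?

3

The intervention breaks the incoming arrows to D: D = M - 3 no longer applies, and D = -2.
G = 2N + 3  [with N=0]  = 3
J = -3G - D + 6  [with G=3, D=-2]  = -1
Without intervention: D = M - 3  [with M=4]  = 1; G = 2N + 3  [with N=0]  = 3; J = -3G - D + 6  [with G=3, D=1]  = -4.
Change = -1 − (-4) = 3.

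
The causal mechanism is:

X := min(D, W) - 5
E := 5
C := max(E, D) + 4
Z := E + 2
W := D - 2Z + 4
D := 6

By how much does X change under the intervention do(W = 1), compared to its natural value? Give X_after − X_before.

5

Under do(W=1), the mechanism W := D - 2Z + 4 is discarded; W is fixed at 1.
X = min(D, W) - 5  [with D=6, W=1]  = -4
Without intervention: Z = E + 2  [with E=5]  = 7; W = D - 2Z + 4  [with D=6, Z=7]  = -4; X = min(D, W) - 5  [with D=6, W=-4]  = -9.
Change = -4 − (-9) = 5.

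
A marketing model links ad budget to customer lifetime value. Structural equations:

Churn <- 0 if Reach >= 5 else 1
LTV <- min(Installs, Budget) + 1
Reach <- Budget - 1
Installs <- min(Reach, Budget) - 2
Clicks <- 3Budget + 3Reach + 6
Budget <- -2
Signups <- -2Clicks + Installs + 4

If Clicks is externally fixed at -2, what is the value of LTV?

The intervention breaks the incoming arrows to Clicks: Clicks <- 3Budget + 3Reach + 6 no longer applies, and Clicks = -2.
LTV is not downstream of the intervention, so its value is determined by the original equations.
Reach = Budget - 1  [with Budget=-2]  = -3
Installs = min(Reach, Budget) - 2  [with Reach=-3, Budget=-2]  = -5
LTV = min(Installs, Budget) + 1  [with Installs=-5, Budget=-2]  = -4

-4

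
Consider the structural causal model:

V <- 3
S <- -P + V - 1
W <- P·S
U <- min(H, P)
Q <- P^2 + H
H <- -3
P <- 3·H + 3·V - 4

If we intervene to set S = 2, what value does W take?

-8

The intervention breaks the incoming arrows to S: S <- -P + V - 1 no longer applies, and S = 2.
P = 3·H + 3·V - 4  [with H=-3, V=3]  = -4
W = P·S  [with P=-4, S=2]  = -8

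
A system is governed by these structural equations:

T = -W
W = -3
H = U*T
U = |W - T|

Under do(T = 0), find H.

Under do(T=0), the mechanism T = -W is discarded; T is fixed at 0.
U = |W - T|  [with W=-3, T=0]  = 3
H = U*T  [with U=3, T=0]  = 0

0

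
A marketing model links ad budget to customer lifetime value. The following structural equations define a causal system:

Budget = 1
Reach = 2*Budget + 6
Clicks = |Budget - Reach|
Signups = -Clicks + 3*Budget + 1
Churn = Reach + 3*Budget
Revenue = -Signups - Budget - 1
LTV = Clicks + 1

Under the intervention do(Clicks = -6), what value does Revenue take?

-12

The intervention breaks the incoming arrows to Clicks: Clicks = |Budget - Reach| no longer applies, and Clicks = -6.
Signups = -Clicks + 3*Budget + 1  [with Clicks=-6, Budget=1]  = 10
Revenue = -Signups - Budget - 1  [with Signups=10, Budget=1]  = -12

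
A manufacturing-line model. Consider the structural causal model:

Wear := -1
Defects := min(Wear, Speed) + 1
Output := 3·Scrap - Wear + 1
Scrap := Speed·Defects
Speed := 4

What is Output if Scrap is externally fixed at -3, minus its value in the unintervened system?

Intervening sets Scrap = -3 and removes its equation (Scrap := Speed·Defects).
Output = 3·Scrap - Wear + 1  [with Scrap=-3, Wear=-1]  = -7
Without intervention: Defects = min(Wear, Speed) + 1  [with Wear=-1, Speed=4]  = 0; Scrap = Speed·Defects  [with Speed=4, Defects=0]  = 0; Output = 3·Scrap - Wear + 1  [with Scrap=0, Wear=-1]  = 2.
Change = -7 − 2 = -9.

-9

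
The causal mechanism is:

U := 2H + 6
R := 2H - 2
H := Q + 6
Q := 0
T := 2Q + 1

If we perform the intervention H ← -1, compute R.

Under do(H=-1), the mechanism H := Q + 6 is discarded; H is fixed at -1.
R = 2H - 2  [with H=-1]  = -4

-4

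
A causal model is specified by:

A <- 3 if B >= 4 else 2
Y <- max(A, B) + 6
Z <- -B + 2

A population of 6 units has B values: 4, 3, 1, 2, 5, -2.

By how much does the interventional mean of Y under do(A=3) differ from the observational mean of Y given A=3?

-1

The intervention sets A=3 in all 6 units regardless of B. Recomputing Y per unit gives 10, 9, 9, 9, 11, 9; average 9.5.
Conditioning on A=3 selects the 2 unit(s) with B ∈ {4, 5}. Their Y values: 10, 11. Mean = 10.5.
Difference = 9.5 − 10.5 = -1.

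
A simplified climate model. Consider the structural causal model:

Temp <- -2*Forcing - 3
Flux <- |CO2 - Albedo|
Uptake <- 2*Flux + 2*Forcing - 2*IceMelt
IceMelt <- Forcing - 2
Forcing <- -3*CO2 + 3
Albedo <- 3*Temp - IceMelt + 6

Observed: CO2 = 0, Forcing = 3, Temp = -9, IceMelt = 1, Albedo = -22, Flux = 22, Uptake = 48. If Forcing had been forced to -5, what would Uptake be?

72

Under do(Forcing=-5), the mechanism Forcing <- -3*CO2 + 3 is discarded; Forcing is fixed at -5.
Temp = -2*Forcing - 3  [with Forcing=-5]  = 7
IceMelt = Forcing - 2  [with Forcing=-5]  = -7
Albedo = 3*Temp - IceMelt + 6  [with Temp=7, IceMelt=-7]  = 34
Flux = |CO2 - Albedo|  [with CO2=0, Albedo=34]  = 34
Uptake = 2*Flux + 2*Forcing - 2*IceMelt  [with Flux=34, Forcing=-5, IceMelt=-7]  = 72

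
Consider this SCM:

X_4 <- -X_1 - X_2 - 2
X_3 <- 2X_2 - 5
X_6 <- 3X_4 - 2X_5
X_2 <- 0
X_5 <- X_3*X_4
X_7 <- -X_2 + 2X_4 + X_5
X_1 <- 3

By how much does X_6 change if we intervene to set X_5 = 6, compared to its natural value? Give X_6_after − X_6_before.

The intervention breaks the incoming arrows to X_5: X_5 <- X_3*X_4 no longer applies, and X_5 = 6.
X_4 = -X_1 - X_2 - 2  [with X_1=3, X_2=0]  = -5
X_6 = 3X_4 - 2X_5  [with X_4=-5, X_5=6]  = -27
Without intervention: X_3 = 2X_2 - 5  [with X_2=0]  = -5; X_4 = -X_1 - X_2 - 2  [with X_1=3, X_2=0]  = -5; X_5 = X_3*X_4  [with X_3=-5, X_4=-5]  = 25; X_6 = 3X_4 - 2X_5  [with X_4=-5, X_5=25]  = -65.
Change = -27 − (-65) = 38.

38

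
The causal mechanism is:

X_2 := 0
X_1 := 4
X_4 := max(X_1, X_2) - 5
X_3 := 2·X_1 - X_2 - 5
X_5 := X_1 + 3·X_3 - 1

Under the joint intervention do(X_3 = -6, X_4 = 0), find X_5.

-15

Setting X_3 = -6, X_4 = 0 by intervention discards those variables' equations.
X_5 = X_1 + 3·X_3 - 1  [with X_1=4, X_3=-6]  = -15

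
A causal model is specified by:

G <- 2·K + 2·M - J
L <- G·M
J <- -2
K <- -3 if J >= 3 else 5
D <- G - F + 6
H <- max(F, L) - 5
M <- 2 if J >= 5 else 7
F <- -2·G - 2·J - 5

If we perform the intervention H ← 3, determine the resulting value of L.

182

do(H=3) replaces the equation H <- max(F, L) - 5 with the constant H = 3.
L is not downstream of the intervention, so its value is determined by the original equations.
K = -3 if J >= 3 else 5  [with J=-2]  = 5
M = 2 if J >= 5 else 7  [with J=-2]  = 7
G = 2·K + 2·M - J  [with K=5, M=7, J=-2]  = 26
L = G·M  [with G=26, M=7]  = 182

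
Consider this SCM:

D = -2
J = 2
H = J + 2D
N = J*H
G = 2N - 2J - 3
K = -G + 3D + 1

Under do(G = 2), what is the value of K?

-7

The intervention breaks the incoming arrows to G: G = 2N - 2J - 3 no longer applies, and G = 2.
K = -G + 3D + 1  [with G=2, D=-2]  = -7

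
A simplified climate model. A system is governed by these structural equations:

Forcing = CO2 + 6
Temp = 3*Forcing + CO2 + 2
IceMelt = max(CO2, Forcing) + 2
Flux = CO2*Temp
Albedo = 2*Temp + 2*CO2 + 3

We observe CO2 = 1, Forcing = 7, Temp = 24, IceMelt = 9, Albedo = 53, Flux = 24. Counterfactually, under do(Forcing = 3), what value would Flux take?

Under do(Forcing=3), the mechanism Forcing = CO2 + 6 is discarded; Forcing is fixed at 3.
Temp = 3*Forcing + CO2 + 2  [with Forcing=3, CO2=1]  = 12
Flux = CO2*Temp  [with CO2=1, Temp=12]  = 12

12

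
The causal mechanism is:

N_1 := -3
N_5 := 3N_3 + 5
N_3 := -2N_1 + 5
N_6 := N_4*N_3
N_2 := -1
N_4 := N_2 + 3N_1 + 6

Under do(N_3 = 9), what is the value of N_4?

-4

The intervention breaks the incoming arrows to N_3: N_3 := -2N_1 + 5 no longer applies, and N_3 = 9.
N_4 is not downstream of the intervention, so its value is determined by the original equations.
N_4 = N_2 + 3N_1 + 6  [with N_2=-1, N_1=-3]  = -4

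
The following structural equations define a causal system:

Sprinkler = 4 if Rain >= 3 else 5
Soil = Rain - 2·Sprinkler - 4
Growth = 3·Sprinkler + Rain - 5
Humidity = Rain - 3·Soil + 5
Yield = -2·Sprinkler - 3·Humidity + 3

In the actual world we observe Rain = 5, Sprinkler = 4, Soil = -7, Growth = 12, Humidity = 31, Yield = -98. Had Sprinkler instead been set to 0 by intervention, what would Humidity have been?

do(Sprinkler=0) replaces the equation Sprinkler = 4 if Rain >= 3 else 5 with the constant Sprinkler = 0.
Soil = Rain - 2·Sprinkler - 4  [with Rain=5, Sprinkler=0]  = 1
Humidity = Rain - 3·Soil + 5  [with Rain=5, Soil=1]  = 7

7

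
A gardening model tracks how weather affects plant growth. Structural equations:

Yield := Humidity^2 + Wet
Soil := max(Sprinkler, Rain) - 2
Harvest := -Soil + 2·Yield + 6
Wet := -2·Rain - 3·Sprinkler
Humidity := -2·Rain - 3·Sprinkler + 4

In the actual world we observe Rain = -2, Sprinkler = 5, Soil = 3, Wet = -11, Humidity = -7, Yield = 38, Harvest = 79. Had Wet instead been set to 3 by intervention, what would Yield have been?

52

Under do(Wet=3), the mechanism Wet := -2·Rain - 3·Sprinkler is discarded; Wet is fixed at 3.
Humidity = -2·Rain - 3·Sprinkler + 4  [with Rain=-2, Sprinkler=5]  = -7
Yield = Humidity^2 + Wet  [with Humidity=-7, Wet=3]  = 52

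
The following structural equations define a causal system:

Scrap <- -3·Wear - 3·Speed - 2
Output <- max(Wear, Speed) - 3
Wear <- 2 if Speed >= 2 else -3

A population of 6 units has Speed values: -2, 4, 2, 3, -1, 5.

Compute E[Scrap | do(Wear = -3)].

1.5

do(Wear=-3) breaks Wear's dependence on Speed. With Wear=-3 fixed, Scrap across the units is 13, -5, 1, -2, 10, -8, mean 1.5.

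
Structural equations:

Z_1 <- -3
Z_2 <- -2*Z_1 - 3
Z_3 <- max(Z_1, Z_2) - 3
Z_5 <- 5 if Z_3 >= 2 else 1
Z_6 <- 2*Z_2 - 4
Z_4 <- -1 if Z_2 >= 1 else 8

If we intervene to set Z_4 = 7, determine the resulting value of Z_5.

1

Intervening sets Z_4 = 7 and removes its equation (Z_4 <- -1 if Z_2 >= 1 else 8).
No directed path runs from Z_4 to Z_5, so Z_5 keeps its natural value.
Z_2 = -2*Z_1 - 3  [with Z_1=-3]  = 3
Z_3 = max(Z_1, Z_2) - 3  [with Z_1=-3, Z_2=3]  = 0
Z_5 = 5 if Z_3 >= 2 else 1  [with Z_3=0]  = 1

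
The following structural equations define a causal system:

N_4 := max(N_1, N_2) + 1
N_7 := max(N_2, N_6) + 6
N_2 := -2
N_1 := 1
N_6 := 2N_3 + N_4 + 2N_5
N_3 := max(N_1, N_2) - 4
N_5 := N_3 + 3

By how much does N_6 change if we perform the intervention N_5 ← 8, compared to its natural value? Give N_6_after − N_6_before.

The intervention breaks the incoming arrows to N_5: N_5 := N_3 + 3 no longer applies, and N_5 = 8.
N_3 = max(N_1, N_2) - 4  [with N_1=1, N_2=-2]  = -3
N_4 = max(N_1, N_2) + 1  [with N_1=1, N_2=-2]  = 2
N_6 = 2N_3 + N_4 + 2N_5  [with N_3=-3, N_4=2, N_5=8]  = 12
Without intervention: N_3 = max(N_1, N_2) - 4  [with N_1=1, N_2=-2]  = -3; N_4 = max(N_1, N_2) + 1  [with N_1=1, N_2=-2]  = 2; N_5 = N_3 + 3  [with N_3=-3]  = 0; N_6 = 2N_3 + N_4 + 2N_5  [with N_3=-3, N_4=2, N_5=0]  = -4.
Change = 12 − (-4) = 16.

16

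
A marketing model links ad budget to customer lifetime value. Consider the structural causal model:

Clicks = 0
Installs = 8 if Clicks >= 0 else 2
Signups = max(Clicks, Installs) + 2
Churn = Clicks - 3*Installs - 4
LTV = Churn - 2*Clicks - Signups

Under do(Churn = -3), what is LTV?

Intervening sets Churn = -3 and removes its equation (Churn = Clicks - 3*Installs - 4).
Installs = 8 if Clicks >= 0 else 2  [with Clicks=0]  = 8
Signups = max(Clicks, Installs) + 2  [with Clicks=0, Installs=8]  = 10
LTV = Churn - 2*Clicks - Signups  [with Churn=-3, Clicks=0, Signups=10]  = -13

-13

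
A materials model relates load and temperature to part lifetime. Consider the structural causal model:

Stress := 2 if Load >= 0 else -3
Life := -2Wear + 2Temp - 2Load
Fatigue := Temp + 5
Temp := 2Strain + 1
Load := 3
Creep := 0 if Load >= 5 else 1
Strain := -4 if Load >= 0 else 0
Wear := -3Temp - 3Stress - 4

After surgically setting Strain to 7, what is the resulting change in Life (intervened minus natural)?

176

The intervention breaks the incoming arrows to Strain: Strain := -4 if Load >= 0 else 0 no longer applies, and Strain = 7.
Stress = 2 if Load >= 0 else -3  [with Load=3]  = 2
Temp = 2Strain + 1  [with Strain=7]  = 15
Wear = -3Temp - 3Stress - 4  [with Temp=15, Stress=2]  = -55
Life = -2Wear + 2Temp - 2Load  [with Wear=-55, Temp=15, Load=3]  = 134
Without intervention: Stress = 2 if Load >= 0 else -3  [with Load=3]  = 2; Strain = -4 if Load >= 0 else 0  [with Load=3]  = -4; Temp = 2Strain + 1  [with Strain=-4]  = -7; Wear = -3Temp - 3Stress - 4  [with Temp=-7, Stress=2]  = 11; Life = -2Wear + 2Temp - 2Load  [with Wear=11, Temp=-7, Load=3]  = -42.
Change = 134 − (-42) = 176.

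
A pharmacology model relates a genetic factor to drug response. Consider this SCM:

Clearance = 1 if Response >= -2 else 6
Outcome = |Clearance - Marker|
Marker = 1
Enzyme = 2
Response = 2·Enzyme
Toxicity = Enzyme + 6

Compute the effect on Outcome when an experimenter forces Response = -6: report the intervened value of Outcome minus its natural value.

The intervention breaks the incoming arrows to Response: Response = 2·Enzyme no longer applies, and Response = -6.
Clearance = 1 if Response >= -2 else 6  [with Response=-6]  = 6
Outcome = |Clearance - Marker|  [with Clearance=6, Marker=1]  = 5
Without intervention: Response = 2·Enzyme  [with Enzyme=2]  = 4; Clearance = 1 if Response >= -2 else 6  [with Response=4]  = 1; Outcome = |Clearance - Marker|  [with Clearance=1, Marker=1]  = 0.
Change = 5 − 0 = 5.

5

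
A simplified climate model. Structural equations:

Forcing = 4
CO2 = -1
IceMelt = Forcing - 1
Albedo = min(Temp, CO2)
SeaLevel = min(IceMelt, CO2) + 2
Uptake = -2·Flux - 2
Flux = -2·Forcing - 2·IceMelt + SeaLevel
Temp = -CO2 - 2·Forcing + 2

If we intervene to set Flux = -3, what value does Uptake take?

4

do(Flux=-3) replaces the equation Flux = -2·Forcing - 2·IceMelt + SeaLevel with the constant Flux = -3.
Uptake = -2·Flux - 2  [with Flux=-3]  = 4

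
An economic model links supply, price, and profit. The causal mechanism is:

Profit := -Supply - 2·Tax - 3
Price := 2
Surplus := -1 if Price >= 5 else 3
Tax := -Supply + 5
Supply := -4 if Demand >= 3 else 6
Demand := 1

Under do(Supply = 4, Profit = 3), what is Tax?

The joint intervention fixes Supply = 4, Profit = 3, removing each variable's own equation.
Tax = -Supply + 5  [with Supply=4]  = 1

1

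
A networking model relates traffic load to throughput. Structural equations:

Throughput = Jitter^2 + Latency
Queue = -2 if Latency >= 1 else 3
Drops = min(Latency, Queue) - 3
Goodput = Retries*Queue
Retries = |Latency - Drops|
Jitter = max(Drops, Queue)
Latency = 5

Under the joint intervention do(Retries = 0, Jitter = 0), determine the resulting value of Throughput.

5

The joint intervention fixes Retries = 0, Jitter = 0, removing each variable's own equation.
Throughput = Jitter^2 + Latency  [with Jitter=0, Latency=5]  = 5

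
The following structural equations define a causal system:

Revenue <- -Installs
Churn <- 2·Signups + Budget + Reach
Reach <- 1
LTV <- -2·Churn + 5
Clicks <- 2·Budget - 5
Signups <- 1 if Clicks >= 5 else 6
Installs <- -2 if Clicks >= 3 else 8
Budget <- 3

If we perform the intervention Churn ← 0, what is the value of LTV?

Intervening sets Churn = 0 and removes its equation (Churn <- 2·Signups + Budget + Reach).
LTV = -2·Churn + 5  [with Churn=0]  = 5

5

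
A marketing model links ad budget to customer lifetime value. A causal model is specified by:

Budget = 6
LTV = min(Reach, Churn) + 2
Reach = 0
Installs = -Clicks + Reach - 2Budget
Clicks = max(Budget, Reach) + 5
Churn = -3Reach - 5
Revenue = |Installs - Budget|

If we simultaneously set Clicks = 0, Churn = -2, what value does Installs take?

The joint intervention fixes Clicks = 0, Churn = -2, removing each variable's own equation.
Installs = -Clicks + Reach - 2Budget  [with Clicks=0, Reach=0, Budget=6]  = -12

-12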